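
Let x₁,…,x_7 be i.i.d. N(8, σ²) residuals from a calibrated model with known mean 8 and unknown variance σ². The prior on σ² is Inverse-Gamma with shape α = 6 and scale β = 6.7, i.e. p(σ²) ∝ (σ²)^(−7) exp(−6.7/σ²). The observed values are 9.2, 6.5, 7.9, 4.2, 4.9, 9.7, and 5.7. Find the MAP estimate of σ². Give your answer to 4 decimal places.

σ̂²_MAP = 2.3490

Sum of squared deviations about the known mean: SS = (9.2−8)² + (6.5−8)² + (7.9−8)² + (4.2−8)² + (4.9−8)² + (9.7−8)² + (5.7−8)² = 35.93.
The Normal likelihood contributes (σ²)^(−n/2) exp(−SS/(2σ²)), so the posterior is Inverse-Gamma(α + n/2, β + SS/2) = Inverse-Gamma(9.5, 24.665).
The mode of Inverse-Gamma(a, b) is b/(a+1) = 24.665/10.5 ≈ 2.3490.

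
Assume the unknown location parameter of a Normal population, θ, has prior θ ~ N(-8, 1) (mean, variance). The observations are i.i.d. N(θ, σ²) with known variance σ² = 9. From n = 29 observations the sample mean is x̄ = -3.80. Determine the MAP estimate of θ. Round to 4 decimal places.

θ̂_MAP = -4.7947

n = 29, x̄ = -3.80.
For a Normal prior and Normal likelihood with known variance, the posterior is Normal; its mode equals its mean, the precision-weighted average.
Prior precision 1/σ₀² = 1/1 = 1; data precision n/σ² = 29/9.
θ̂ = (1·(-8) + (29/9)·(-3.8)) / (1 + 29/9) = (-911/45)/(38/9) = -911/190 ≈ -4.7947.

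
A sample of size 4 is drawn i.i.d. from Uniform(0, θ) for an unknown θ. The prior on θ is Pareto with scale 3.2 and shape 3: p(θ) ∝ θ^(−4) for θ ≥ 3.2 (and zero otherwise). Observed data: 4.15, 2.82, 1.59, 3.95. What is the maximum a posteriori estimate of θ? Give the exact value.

The Uniform(0, θ) likelihood is θ^(−n) for θ ≥ max(xᵢ), zero otherwise. Here max(xᵢ) = 4.15.
Posterior ∝ θ^(−4) · θ^(−4) = θ^(−8) on θ ≥ max(3.2, 4.15) = 4.15.
This density is strictly decreasing in θ, so the posterior mode lies at the lower boundary of the support.

θ̂_MAP = 4.15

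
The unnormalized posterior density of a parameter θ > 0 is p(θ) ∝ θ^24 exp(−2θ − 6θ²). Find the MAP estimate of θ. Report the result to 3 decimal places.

θ̂_MAP = 1.333

ℓ'(θ) = 24/θ − 2 − 12θ. Setting this to zero and multiplying by θ: 12θ² + 2θ − 24 = 0.
θ = (−2 + √(2² + 4·12·24)) / (2·12) = (−2 + √1156) / 24 = (−2 + 34)/24 = 4/3.
ℓ''(θ) = −24/θ² − 12 < 0, confirming a maximum.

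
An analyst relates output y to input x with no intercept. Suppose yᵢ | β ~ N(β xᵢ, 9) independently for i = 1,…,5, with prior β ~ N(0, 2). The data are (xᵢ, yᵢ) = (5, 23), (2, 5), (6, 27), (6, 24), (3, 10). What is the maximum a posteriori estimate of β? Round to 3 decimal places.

log p(β | y) = −Σ(yᵢ − βxᵢ)²/(2·9) − β²/(2·2) + const.
Setting the derivative to zero: Σxᵢ(yᵢ − βxᵢ)/9 − β/2 = 0, so β = Σxᵢyᵢ / (Σxᵢ² + σ²/τ²).
Σxᵢyᵢ = 5·23 + 2·5 + 6·27 + 6·24 + 3·10 = 461; Σxᵢ² = 110; σ²/τ² = 4.5.
β̂_MAP = 461 / (110 + 4.5) = 461/114.5 ≈ 4.026.

β̂_MAP = 4.026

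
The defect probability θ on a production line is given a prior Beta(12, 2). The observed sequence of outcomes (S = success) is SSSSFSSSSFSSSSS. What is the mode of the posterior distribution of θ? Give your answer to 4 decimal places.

Prior: Beta(12, 2).
Data: 13 successes in 15 trials (from the sequence). The binomial likelihood contributes θ^13(1−θ)^2, so the posterior is Beta(12+13, 2+2) = Beta(25, 4).
For Beta(a, b) with a, b > 1 the mode is (a−1)/(a+b−2) = 24/27 ≈ 0.8889.

θ̂_MAP = 0.8889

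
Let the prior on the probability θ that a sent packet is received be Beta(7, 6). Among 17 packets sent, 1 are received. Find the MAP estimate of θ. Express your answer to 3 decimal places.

θ̂_MAP = 0.250

Prior: Beta(7, 6).
Data: 1 success in 17 trials. The binomial likelihood contributes θ(1−θ)^16, so the posterior is Beta(7+1, 6+16) = Beta(8, 22).
For Beta(a, b) with a, b > 1 the mode is (a−1)/(a+b−2) = 7/28 ≈ 0.250.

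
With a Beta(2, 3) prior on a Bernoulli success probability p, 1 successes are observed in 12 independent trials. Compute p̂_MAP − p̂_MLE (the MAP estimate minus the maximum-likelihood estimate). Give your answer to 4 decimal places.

Posterior is Beta(3, 14); MAP = (3−1)/(17−2) = 2/15 ≈ 0.13333.
MLE ignores the prior: p̂_MLE = k/n = 1/12 ≈ 0.08333.
Difference = 2/15 − 1/12 = 1/20 ≈ 0.0500.

MAP − MLE = 0.0500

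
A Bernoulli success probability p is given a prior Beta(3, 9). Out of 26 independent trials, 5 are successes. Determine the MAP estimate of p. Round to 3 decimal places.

Prior: Beta(3, 9).
Data: 5 successes in 26 trials. The binomial likelihood contributes p^5(1−p)^21, so the posterior is Beta(3+5, 9+21) = Beta(8, 30).
For Beta(a, b) with a, b > 1 the mode is (a−1)/(a+b−2) = 7/36 ≈ 0.194.

p̂_MAP = 0.194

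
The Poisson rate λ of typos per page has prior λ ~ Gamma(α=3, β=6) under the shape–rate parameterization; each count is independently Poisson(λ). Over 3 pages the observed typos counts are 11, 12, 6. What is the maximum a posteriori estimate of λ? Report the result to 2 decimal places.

λ̂_MAP = 3.44

Σxᵢ = 11+12+6 = 29, with n = 3.
Posterior ∝ λ^2e^(−6λ) · λ^29e^(−3λ) = λ^31e^(−9λ), i.e. Gamma(shape=32, rate=9).
The mode of a Gamma(a, b) with a ≥ 1 (shape–rate) is (a−1)/b = 31/9 ≈ 3.44.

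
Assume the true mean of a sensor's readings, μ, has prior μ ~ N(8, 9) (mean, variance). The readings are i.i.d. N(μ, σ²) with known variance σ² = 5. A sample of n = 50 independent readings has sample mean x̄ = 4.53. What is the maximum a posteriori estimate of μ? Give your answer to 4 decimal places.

μ̂_MAP = 4.5681

n = 50, x̄ = 4.53.
For a Normal prior and Normal likelihood with known variance, the posterior is Normal; its mode equals its mean, the precision-weighted average.
Prior precision 1/σ₀² = 1/9; data precision n/σ² = 50/5 = 10.
μ̂ = ((1/9)·8 + 10·4.53) / (1/9 + 10) = (4157/90)/(91/9) = 4157/910 ≈ 4.5681.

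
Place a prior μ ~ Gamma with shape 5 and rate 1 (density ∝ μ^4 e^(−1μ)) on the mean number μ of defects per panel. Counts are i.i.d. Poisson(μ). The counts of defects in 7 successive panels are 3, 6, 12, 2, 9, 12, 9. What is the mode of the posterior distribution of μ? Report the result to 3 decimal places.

μ̂_MAP = 7.125

Σxᵢ = 3+6+12+2+9+12+9 = 53, with n = 7.
Posterior ∝ μ^4e^(−1μ) · μ^53e^(−7μ) = μ^57e^(−8μ), i.e. Gamma(shape=58, rate=8).
The mode of a Gamma(a, b) with a ≥ 1 (shape–rate) is (a−1)/b = 57/8 ≈ 7.125.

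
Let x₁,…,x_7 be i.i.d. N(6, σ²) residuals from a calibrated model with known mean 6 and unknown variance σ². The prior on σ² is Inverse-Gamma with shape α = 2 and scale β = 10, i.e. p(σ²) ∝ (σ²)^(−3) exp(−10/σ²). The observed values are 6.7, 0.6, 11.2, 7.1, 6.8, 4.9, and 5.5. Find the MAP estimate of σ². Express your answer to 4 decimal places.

Sum of squared deviations about the known mean: SS = (6.7−6)² + (0.6−6)² + (11.2−6)² + (7.1−6)² + (6.8−6)² + (4.9−6)² + (5.5−6)² = 60.
The Normal likelihood contributes (σ²)^(−n/2) exp(−SS/(2σ²)), so the posterior is Inverse-Gamma(α + n/2, β + SS/2) = Inverse-Gamma(5.5, 40).
The mode of Inverse-Gamma(a, b) is b/(a+1) = 40/6.5 ≈ 6.1538.

σ̂²_MAP = 6.1538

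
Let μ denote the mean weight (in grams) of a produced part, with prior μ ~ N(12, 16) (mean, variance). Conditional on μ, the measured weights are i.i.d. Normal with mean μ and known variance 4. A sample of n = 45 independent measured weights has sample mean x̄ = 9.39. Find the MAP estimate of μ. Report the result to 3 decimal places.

μ̂_MAP = 9.404

n = 45, x̄ = 9.39.
For a Normal prior and Normal likelihood with known variance, the posterior is Normal; its mode equals its mean, the precision-weighted average.
Prior precision 1/σ₀² = 1/16 = 0.0625; data precision n/σ² = 45/4 = 11.25.
μ̂ = (0.0625·12 + 11.25·9.39) / (0.0625 + 11.25) = 106.3875/11.3125 = 8511/905 ≈ 9.404.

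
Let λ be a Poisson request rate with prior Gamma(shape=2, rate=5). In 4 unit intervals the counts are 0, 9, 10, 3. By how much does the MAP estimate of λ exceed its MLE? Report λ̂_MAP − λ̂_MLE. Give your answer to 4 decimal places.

Σxᵢ = 22. Posterior is Gamma(24, 9); MAP = (24−1)/9 = 23/9 ≈ 2.55556.
MLE = x̄ = 22/4 ≈ 5.50000.
Difference = 23/9 − 22/4 = -53/18 ≈ -2.9444.

MAP − MLE = -2.9444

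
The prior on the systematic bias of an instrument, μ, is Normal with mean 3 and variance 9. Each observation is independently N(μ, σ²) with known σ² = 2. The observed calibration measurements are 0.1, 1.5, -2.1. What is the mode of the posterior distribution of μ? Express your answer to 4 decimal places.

n = 3; x̄ = (0.1 + 1.5 + (-2.1))/3 = -0.5/3 = -1/6 ≈ -0.1667.
For a Normal prior and Normal likelihood with known variance, the posterior is Normal; its mode equals its mean, the precision-weighted average.
Prior precision 1/σ₀² = 1/9; data precision n/σ² = 3/2 = 1.5.
μ̂ = ((1/9)·3 + 1.5·(-1/6)) / (1/9 + 1.5) = (1/12)/(29/18) = 3/58 ≈ 0.0517.

μ̂_MAP = 0.0517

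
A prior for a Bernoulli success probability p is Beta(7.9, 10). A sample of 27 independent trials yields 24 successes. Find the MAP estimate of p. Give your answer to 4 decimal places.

Prior: Beta(7.9, 10).
Data: 24 successes in 27 trials. The binomial likelihood contributes p^24(1−p)^3, so the posterior is Beta(7.9+24, 10+3) = Beta(31.9, 13).
For Beta(a, b) with a, b > 1 the mode is (a−1)/(a+b−2) = 30.9/42.9 ≈ 0.7203.

p̂_MAP = 0.7203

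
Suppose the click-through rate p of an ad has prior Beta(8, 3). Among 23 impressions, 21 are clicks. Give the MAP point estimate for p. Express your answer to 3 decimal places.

Prior: Beta(8, 3).
Data: 21 successes in 23 trials. The binomial likelihood contributes p^21(1−p)^2, so the posterior is Beta(8+21, 3+2) = Beta(29, 5).
For Beta(a, b) with a, b > 1 the mode is (a−1)/(a+b−2) = 28/32 ≈ 0.875.

p̂_MAP = 0.875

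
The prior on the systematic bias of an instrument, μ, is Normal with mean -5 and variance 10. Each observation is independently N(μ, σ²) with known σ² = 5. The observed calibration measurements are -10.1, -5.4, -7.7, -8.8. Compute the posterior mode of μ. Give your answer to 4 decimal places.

n = 4; x̄ = ((-10.1) + (-5.4) + (-7.7) + (-8.8))/4 = -32/4 = -8.
For a Normal prior and Normal likelihood with known variance, the posterior is Normal; its mode equals its mean, the precision-weighted average.
Prior precision 1/σ₀² = 1/10 = 0.1; data precision n/σ² = 4/5 = 0.8.
μ̂ = (0.1·(-5) + 0.8·(-8)) / (0.1 + 0.8) = (-6.9)/0.9 = -23/3 ≈ -7.6667.

μ̂_MAP = -7.6667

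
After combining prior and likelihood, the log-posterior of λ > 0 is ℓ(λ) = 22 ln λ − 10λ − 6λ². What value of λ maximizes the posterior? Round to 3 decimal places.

ℓ'(λ) = 22/λ − 10 − 12λ. Setting this to zero and multiplying by λ: 12λ² + 10λ − 22 = 0.
λ = (−10 + √(10² + 4·12·22)) / (2·12) = (−10 + √1156) / 24 = (−10 + 34)/24 = 1.
ℓ''(λ) = −22/λ² − 12 < 0, confirming a maximum.

λ̂_MAP = 1.000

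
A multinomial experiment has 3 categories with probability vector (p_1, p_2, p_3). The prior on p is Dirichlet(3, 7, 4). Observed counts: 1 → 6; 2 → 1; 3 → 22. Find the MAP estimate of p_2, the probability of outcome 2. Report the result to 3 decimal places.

The posterior is Dirichlet(αᵢ + nᵢ) = Dirichlet(9, 8, 26).
For a Dirichlet(a₁,…,a_K) with all aᵢ > 1, the mode has j-th component (aⱼ − 1)/(Σaᵢ − K).
Here Σaᵢ = 43 and K = 3, so p_2 = (8 − 1)/(43 − 3) = 7/40 ≈ 0.175.

MAP estimate: 0.175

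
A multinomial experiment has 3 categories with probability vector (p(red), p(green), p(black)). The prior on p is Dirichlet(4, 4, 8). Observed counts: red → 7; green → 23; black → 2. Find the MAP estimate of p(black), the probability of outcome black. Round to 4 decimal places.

MAP estimate of p(black) = 0.2000

The posterior is Dirichlet(αᵢ + nᵢ) = Dirichlet(11, 27, 10).
For a Dirichlet(a₁,…,a_K) with all aᵢ > 1, the mode has j-th component (aⱼ − 1)/(Σaᵢ − K).
Here Σaᵢ = 48 and K = 3, so p(black) = (10 − 1)/(48 − 3) = 9/45 ≈ 0.2000.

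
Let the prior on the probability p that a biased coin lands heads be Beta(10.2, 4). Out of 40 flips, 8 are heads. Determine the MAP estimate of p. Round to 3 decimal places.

Prior: Beta(10.2, 4).
Data: 8 successes in 40 trials. The binomial likelihood contributes p^8(1−p)^32, so the posterior is Beta(10.2+8, 4+32) = Beta(18.2, 36).
For Beta(a, b) with a, b > 1 the mode is (a−1)/(a+b−2) = 17.2/52.2 ≈ 0.330.

p̂_MAP = 0.330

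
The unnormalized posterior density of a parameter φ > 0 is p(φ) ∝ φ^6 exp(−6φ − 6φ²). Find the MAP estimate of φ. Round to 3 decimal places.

φ̂_MAP = 0.500

ℓ'(φ) = 6/φ − 6 − 12φ. Setting this to zero and multiplying by φ: 12φ² + 6φ − 6 = 0.
φ = (−6 + √(6² + 4·12·6)) / (2·12) = (−6 + √324) / 24 = (−6 + 18)/24 = 1/2.
ℓ''(φ) = −6/φ² − 12 < 0, confirming a maximum.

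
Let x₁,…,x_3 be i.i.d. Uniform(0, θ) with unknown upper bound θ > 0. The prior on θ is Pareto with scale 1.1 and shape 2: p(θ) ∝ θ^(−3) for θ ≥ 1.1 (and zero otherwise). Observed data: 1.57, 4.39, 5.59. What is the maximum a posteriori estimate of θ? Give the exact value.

θ̂_MAP = 5.59

The Uniform(0, θ) likelihood is θ^(−n) for θ ≥ max(xᵢ), zero otherwise. Here max(xᵢ) = 5.59.
Posterior ∝ θ^(−3) · θ^(−3) = θ^(−6) on θ ≥ max(1.1, 5.59) = 5.59.
This density is strictly decreasing in θ, so the posterior mode lies at the lower boundary of the support.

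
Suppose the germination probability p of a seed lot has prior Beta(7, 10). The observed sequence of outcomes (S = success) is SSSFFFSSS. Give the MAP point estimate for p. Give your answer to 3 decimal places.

p̂_MAP = 0.500

Prior: Beta(7, 10).
Data: 6 successes in 9 trials (from the sequence). The binomial likelihood contributes p^6(1−p)^3, so the posterior is Beta(7+6, 10+3) = Beta(13, 13).
For Beta(a, b) with a, b > 1 the mode is (a−1)/(a+b−2) = 12/24 ≈ 0.500.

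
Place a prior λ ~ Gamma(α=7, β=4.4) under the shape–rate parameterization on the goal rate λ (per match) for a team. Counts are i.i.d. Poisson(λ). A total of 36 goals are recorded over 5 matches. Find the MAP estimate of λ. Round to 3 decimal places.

λ̂_MAP = 4.468

Σxᵢ = 36, n = 5.
Posterior ∝ λ^6e^(−4.4λ) · λ^36e^(−5λ) = λ^42e^(−9.4λ), i.e. Gamma(shape=43, rate=9.4).
The mode of a Gamma(a, b) with a ≥ 1 (shape–rate) is (a−1)/b = 42/9.4 ≈ 4.468.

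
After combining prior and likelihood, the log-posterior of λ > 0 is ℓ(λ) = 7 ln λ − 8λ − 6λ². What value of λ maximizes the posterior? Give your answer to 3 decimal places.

ℓ'(λ) = 7/λ − 8 − 12λ. Setting this to zero and multiplying by λ: 12λ² + 8λ − 7 = 0.
λ = (−8 + √(8² + 4·12·7)) / (2·12) = (−8 + √400) / 24 = (−8 + 20)/24 = 1/2.
ℓ''(λ) = −7/λ² − 12 < 0, confirming a maximum.

λ̂_MAP = 0.500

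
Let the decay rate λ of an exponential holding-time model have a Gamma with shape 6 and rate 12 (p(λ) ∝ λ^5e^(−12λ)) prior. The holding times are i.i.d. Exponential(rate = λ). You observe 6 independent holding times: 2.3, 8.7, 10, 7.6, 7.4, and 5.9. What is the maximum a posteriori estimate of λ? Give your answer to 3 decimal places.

λ̂_MAP = 0.204

The Exponential(rate=λ) likelihood is ∝ λ^n e^(−λΣtᵢ). Here n = 6 and Σtᵢ = 2.3 + 8.7 + 10 + 7.6 + 7.4 + 5.9 = 41.9.
Posterior ∝ λ^5e^(−12λ) · λ^6e^(−41.9λ) = λ^11e^(−53.9λ), i.e. Gamma(12, 53.9).
Mode = (a−1)/b = 11/53.9 ≈ 0.204.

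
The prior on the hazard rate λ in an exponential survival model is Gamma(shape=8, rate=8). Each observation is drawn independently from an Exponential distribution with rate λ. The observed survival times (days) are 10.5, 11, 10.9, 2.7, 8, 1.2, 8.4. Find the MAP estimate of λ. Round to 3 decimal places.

λ̂_MAP = 0.231

The Exponential(rate=λ) likelihood is ∝ λ^n e^(−λΣtᵢ). Here n = 7 and Σtᵢ = 10.5 + 11 + 10.9 + 2.7 + 8 + 1.2 + 8.4 = 52.7.
Posterior ∝ λ^7e^(−8λ) · λ^7e^(−52.7λ) = λ^14e^(−60.7λ), i.e. Gamma(15, 60.7).
Mode = (a−1)/b = 14/60.7 ≈ 0.231.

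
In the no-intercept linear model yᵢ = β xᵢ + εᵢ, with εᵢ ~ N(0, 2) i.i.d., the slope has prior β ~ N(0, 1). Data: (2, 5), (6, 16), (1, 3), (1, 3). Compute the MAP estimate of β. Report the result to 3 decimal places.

β̂_MAP = 2.545

log p(β | y) = −Σ(yᵢ − βxᵢ)²/(2·2) − β²/(2·1) + const.
Setting the derivative to zero: Σxᵢ(yᵢ − βxᵢ)/2 − β/1 = 0, so β = Σxᵢyᵢ / (Σxᵢ² + σ²/τ²).
Σxᵢyᵢ = 2·5 + 6·16 + 1·3 + 1·3 = 112; Σxᵢ² = 42; σ²/τ² = 2.
β̂_MAP = 112 / (42 + 2) = 112/44 ≈ 2.545.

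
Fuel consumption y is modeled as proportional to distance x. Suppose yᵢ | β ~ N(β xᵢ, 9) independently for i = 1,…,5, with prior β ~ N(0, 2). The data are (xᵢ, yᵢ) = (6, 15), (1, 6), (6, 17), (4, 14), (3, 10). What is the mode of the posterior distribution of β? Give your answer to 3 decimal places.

log p(β | y) = −Σ(yᵢ − βxᵢ)²/(2·9) − β²/(2·2) + const.
Setting the derivative to zero: Σxᵢ(yᵢ − βxᵢ)/9 − β/2 = 0, so β = Σxᵢyᵢ / (Σxᵢ² + σ²/τ²).
Σxᵢyᵢ = 6·15 + 1·6 + 6·17 + 4·14 + 3·10 = 284; Σxᵢ² = 98; σ²/τ² = 4.5.
β̂_MAP = 284 / (98 + 4.5) = 284/102.5 ≈ 2.771.

β̂_MAP = 2.771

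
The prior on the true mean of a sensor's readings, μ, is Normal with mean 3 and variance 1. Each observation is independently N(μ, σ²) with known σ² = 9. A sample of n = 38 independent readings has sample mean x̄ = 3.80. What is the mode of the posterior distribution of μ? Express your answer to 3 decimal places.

n = 38, x̄ = 3.80.
For a Normal prior and Normal likelihood with known variance, the posterior is Normal; its mode equals its mean, the precision-weighted average.
Prior precision 1/σ₀² = 1/1 = 1; data precision n/σ² = 38/9.
μ̂ = (1·3 + (38/9)·3.8) / (1 + 38/9) = (857/45)/(47/9) = 857/235 ≈ 3.647.

μ̂_MAP = 3.647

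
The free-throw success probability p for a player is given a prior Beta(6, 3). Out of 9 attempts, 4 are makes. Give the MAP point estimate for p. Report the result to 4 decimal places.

p̂_MAP = 0.5625

Prior: Beta(6, 3).
Data: 4 successes in 9 trials. The binomial likelihood contributes p^4(1−p)^5, so the posterior is Beta(6+4, 3+5) = Beta(10, 8).
For Beta(a, b) with a, b > 1 the mode is (a−1)/(a+b−2) = 9/16 ≈ 0.5625.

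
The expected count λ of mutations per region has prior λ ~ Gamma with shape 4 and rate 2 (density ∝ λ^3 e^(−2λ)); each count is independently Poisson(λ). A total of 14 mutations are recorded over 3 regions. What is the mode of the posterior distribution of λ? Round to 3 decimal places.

Σxᵢ = 14, n = 3.
Posterior ∝ λ^3e^(−2λ) · λ^14e^(−3λ) = λ^17e^(−5λ), i.e. Gamma(shape=18, rate=5).
The mode of a Gamma(a, b) with a ≥ 1 (shape–rate) is (a−1)/b = 17/5 ≈ 3.400.

λ̂_MAP = 3.400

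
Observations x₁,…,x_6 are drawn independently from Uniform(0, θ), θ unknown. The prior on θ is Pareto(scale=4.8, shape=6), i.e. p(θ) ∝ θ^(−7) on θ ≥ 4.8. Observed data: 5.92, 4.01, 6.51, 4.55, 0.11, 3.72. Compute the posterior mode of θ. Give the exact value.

θ̂_MAP = 6.51

The Uniform(0, θ) likelihood is θ^(−n) for θ ≥ max(xᵢ), zero otherwise. Here max(xᵢ) = 6.51.
Posterior ∝ θ^(−7) · θ^(−6) = θ^(−13) on θ ≥ max(4.8, 6.51) = 6.51.
This density is strictly decreasing in θ, so the posterior mode lies at the lower boundary of the support.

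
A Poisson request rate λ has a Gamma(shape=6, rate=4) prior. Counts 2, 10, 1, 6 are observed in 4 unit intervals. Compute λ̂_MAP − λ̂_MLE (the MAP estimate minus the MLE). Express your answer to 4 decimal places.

MAP − MLE = -1.7500

Σxᵢ = 19. Posterior is Gamma(25, 8); MAP = (25−1)/8 = 24/8 ≈ 3.00000.
MLE = x̄ = 19/4 ≈ 4.75000.
Difference = 24/8 − 19/4 = -7/4 ≈ -1.7500.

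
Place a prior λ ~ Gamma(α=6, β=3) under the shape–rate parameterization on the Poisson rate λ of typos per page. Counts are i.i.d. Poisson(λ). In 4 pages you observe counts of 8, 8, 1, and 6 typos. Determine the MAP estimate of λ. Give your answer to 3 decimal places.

Σxᵢ = 8+8+1+6 = 23, with n = 4.
Posterior ∝ λ^5e^(−3λ) · λ^23e^(−4λ) = λ^28e^(−7λ), i.e. Gamma(shape=29, rate=7).
The mode of a Gamma(a, b) with a ≥ 1 (shape–rate) is (a−1)/b = 28/7 ≈ 4.000.

λ̂_MAP = 4.000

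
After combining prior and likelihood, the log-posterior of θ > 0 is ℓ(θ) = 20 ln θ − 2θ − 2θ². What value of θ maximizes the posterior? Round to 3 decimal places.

ℓ'(θ) = 20/θ − 2 − 4θ. Setting this to zero and multiplying by θ: 4θ² + 2θ − 20 = 0.
θ = (−2 + √(2² + 4·4·20)) / (2·4) = (−2 + √324) / 8 = (−2 + 18)/8 = 2.
ℓ''(θ) = −20/θ² − 4 < 0, confirming a maximum.

θ̂_MAP = 2.000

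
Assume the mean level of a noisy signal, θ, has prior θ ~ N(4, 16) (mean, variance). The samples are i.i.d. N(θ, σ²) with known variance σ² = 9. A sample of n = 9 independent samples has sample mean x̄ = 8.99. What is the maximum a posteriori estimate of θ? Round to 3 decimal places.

n = 9, x̄ = 8.99.
For a Normal prior and Normal likelihood with known variance, the posterior is Normal; its mode equals its mean, the precision-weighted average.
Prior precision 1/σ₀² = 1/16 = 0.0625; data precision n/σ² = 9/9 = 1.
θ̂ = (0.0625·4 + 1·8.99) / (0.0625 + 1) = 9.24/1.0625 = 3696/425 ≈ 8.696.

θ̂_MAP = 8.696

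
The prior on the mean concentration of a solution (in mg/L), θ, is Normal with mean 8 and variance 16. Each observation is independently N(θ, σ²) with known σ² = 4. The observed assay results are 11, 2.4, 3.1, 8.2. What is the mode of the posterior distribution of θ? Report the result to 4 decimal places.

θ̂_MAP = 6.2824

n = 4; x̄ = (11 + 2.4 + 3.1 + 8.2)/4 = 24.7/4 = 6.175.
For a Normal prior and Normal likelihood with known variance, the posterior is Normal; its mode equals its mean, the precision-weighted average.
Prior precision 1/σ₀² = 1/16 = 0.0625; data precision n/σ² = 4/4 = 1.
θ̂ = (0.0625·8 + 1·6.175) / (0.0625 + 1) = 6.675/1.0625 = 534/85 ≈ 6.2824.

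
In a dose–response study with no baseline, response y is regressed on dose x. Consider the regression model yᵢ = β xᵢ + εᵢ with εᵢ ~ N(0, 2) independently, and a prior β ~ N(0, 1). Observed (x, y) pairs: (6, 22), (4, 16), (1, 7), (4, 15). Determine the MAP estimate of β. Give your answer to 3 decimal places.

log p(β | y) = −Σ(yᵢ − βxᵢ)²/(2·2) − β²/(2·1) + const.
Setting the derivative to zero: Σxᵢ(yᵢ − βxᵢ)/2 − β/1 = 0, so β = Σxᵢyᵢ / (Σxᵢ² + σ²/τ²).
Σxᵢyᵢ = 6·22 + 4·16 + 1·7 + 4·15 = 263; Σxᵢ² = 69; σ²/τ² = 2.
β̂_MAP = 263 / (69 + 2) = 263/71 ≈ 3.704.

β̂_MAP = 3.704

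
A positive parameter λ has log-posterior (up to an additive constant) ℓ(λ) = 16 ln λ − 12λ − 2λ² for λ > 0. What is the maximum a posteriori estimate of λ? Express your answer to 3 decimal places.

λ̂_MAP = 1.000

ℓ'(λ) = 16/λ − 12 − 4λ. Setting this to zero and multiplying by λ: 4λ² + 12λ − 16 = 0.
λ = (−12 + √(12² + 4·4·16)) / (2·4) = (−12 + √400) / 8 = (−12 + 20)/8 = 1.
ℓ''(λ) = −16/λ² − 4 < 0, confirming a maximum.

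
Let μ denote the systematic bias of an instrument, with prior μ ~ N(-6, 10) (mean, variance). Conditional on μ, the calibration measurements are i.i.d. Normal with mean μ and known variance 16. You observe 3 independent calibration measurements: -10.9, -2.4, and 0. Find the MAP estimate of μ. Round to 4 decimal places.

μ̂_MAP = -4.9783

n = 3; x̄ = ((-10.9) + (-2.4) + 0)/3 = -13.3/3 = -133/30 ≈ -4.4333.
For a Normal prior and Normal likelihood with known variance, the posterior is Normal; its mode equals its mean, the precision-weighted average.
Prior precision 1/σ₀² = 1/10 = 0.1; data precision n/σ² = 3/16 = 0.1875.
μ̂ = (0.1·(-6) + 0.1875·(-133/30)) / (0.1 + 0.1875) = (-1.43125)/0.2875 = -229/46 ≈ -4.9783.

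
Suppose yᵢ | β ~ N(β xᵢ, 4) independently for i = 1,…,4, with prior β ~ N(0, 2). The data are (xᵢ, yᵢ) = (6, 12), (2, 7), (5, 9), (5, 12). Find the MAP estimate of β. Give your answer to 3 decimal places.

β̂_MAP = 2.076

log p(β | y) = −Σ(yᵢ − βxᵢ)²/(2·4) − β²/(2·2) + const.
Setting the derivative to zero: Σxᵢ(yᵢ − βxᵢ)/4 − β/2 = 0, so β = Σxᵢyᵢ / (Σxᵢ² + σ²/τ²).
Σxᵢyᵢ = 6·12 + 2·7 + 5·9 + 5·12 = 191; Σxᵢ² = 90; σ²/τ² = 2.
β̂_MAP = 191 / (90 + 2) = 191/92 ≈ 2.076.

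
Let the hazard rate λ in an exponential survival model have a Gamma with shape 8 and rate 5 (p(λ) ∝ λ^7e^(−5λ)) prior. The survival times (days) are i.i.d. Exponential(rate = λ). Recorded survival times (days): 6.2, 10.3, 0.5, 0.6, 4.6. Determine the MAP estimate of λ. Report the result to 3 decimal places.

λ̂_MAP = 0.441

The Exponential(rate=λ) likelihood is ∝ λ^n e^(−λΣtᵢ). Here n = 5 and Σtᵢ = 6.2 + 10.3 + 0.5 + 0.6 + 4.6 = 22.2.
Posterior ∝ λ^7e^(−5λ) · λ^5e^(−22.2λ) = λ^12e^(−27.2λ), i.e. Gamma(13, 27.2).
Mode = (a−1)/b = 12/27.2 ≈ 0.441.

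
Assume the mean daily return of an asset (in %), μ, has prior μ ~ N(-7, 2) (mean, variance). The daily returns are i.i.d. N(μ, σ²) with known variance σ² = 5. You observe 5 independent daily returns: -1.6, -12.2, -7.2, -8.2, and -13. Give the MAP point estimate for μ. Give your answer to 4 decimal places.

μ̂_MAP = -7.9600

n = 5; x̄ = ((-1.6) + (-12.2) + (-7.2) + (-8.2) + (-13))/5 = -42.2/5 = -8.44.
For a Normal prior and Normal likelihood with known variance, the posterior is Normal; its mode equals its mean, the precision-weighted average.
Prior precision 1/σ₀² = 1/2 = 0.5; data precision n/σ² = 5/5 = 1.
μ̂ = (0.5·(-7) + 1·(-8.44)) / (0.5 + 1) = (-11.94)/1.5 = -7.9600.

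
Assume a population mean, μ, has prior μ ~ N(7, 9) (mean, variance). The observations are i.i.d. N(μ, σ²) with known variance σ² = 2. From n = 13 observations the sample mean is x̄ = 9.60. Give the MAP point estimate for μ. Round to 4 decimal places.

n = 13, x̄ = 9.60.
For a Normal prior and Normal likelihood with known variance, the posterior is Normal; its mode equals its mean, the precision-weighted average.
Prior precision 1/σ₀² = 1/9; data precision n/σ² = 13/2 = 6.5.
μ̂ = ((1/9)·7 + 6.5·9.6) / (1/9 + 6.5) = (2843/45)/(119/18) = 5686/595 ≈ 9.5563.

μ̂_MAP = 9.5563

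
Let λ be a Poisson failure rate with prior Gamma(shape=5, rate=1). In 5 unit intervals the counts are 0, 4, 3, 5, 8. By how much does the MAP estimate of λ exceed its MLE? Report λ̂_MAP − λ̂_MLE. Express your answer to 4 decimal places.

Σxᵢ = 20. Posterior is Gamma(25, 6); MAP = (25−1)/6 = 24/6 ≈ 4.00000.
MLE = x̄ = 20/5 ≈ 4.00000.
Difference = 24/6 − 20/5 = 0 ≈ 0.0000.

MAP − MLE = 0.0000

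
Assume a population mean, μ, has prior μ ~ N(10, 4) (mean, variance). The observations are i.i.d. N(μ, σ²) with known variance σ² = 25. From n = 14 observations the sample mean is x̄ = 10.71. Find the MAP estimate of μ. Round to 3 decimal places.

μ̂_MAP = 10.491

n = 14, x̄ = 10.71.
For a Normal prior and Normal likelihood with known variance, the posterior is Normal; its mode equals its mean, the precision-weighted average.
Prior precision 1/σ₀² = 1/4 = 0.25; data precision n/σ² = 14/25 = 0.56.
μ̂ = (0.25·10 + 0.56·10.71) / (0.25 + 0.56) = 8.4976/0.81 = 21244/2025 ≈ 10.491.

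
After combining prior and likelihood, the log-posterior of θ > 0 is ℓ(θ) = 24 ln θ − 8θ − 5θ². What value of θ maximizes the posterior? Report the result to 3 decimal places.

θ̂_MAP = 1.200

ℓ'(θ) = 24/θ − 8 − 10θ. Setting this to zero and multiplying by θ: 10θ² + 8θ − 24 = 0.
θ = (−8 + √(8² + 4·10·24)) / (2·10) = (−8 + √1024) / 20 = (−8 + 32)/20 = 6/5.
ℓ''(θ) = −24/θ² − 10 < 0, confirming a maximum.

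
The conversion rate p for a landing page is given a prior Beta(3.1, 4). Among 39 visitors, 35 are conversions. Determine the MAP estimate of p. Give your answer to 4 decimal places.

Prior: Beta(3.1, 4).
Data: 35 successes in 39 trials. The binomial likelihood contributes p^35(1−p)^4, so the posterior is Beta(3.1+35, 4+4) = Beta(38.1, 8).
For Beta(a, b) with a, b > 1 the mode is (a−1)/(a+b−2) = 37.1/44.1 ≈ 0.8413.

p̂_MAP = 0.8413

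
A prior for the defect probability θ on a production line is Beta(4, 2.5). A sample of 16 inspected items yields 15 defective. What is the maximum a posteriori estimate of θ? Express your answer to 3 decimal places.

Prior: Beta(4, 2.5).
Data: 15 successes in 16 trials. The binomial likelihood contributes θ^15(1−θ)^1, so the posterior is Beta(4+15, 2.5+1) = Beta(19, 3.5).
For Beta(a, b) with a, b > 1 the mode is (a−1)/(a+b−2) = 18/20.5 ≈ 0.878.

θ̂_MAP = 0.878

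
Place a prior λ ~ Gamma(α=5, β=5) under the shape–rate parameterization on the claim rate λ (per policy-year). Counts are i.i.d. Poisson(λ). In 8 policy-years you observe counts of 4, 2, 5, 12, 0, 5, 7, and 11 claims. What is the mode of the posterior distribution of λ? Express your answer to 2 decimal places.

λ̂_MAP = 3.85

Σxᵢ = 4+2+5+12+0+5+7+11 = 46, with n = 8.
Posterior ∝ λ^4e^(−5λ) · λ^46e^(−8λ) = λ^50e^(−13λ), i.e. Gamma(shape=51, rate=13).
The mode of a Gamma(a, b) with a ≥ 1 (shape–rate) is (a−1)/b = 50/13 ≈ 3.85.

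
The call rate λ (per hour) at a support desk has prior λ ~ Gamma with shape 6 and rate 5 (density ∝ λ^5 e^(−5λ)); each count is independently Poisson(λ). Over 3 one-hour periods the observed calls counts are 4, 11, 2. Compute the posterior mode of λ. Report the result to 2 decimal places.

Σxᵢ = 4+11+2 = 17, with n = 3.
Posterior ∝ λ^5e^(−5λ) · λ^17e^(−3λ) = λ^22e^(−8λ), i.e. Gamma(shape=23, rate=8).
The mode of a Gamma(a, b) with a ≥ 1 (shape–rate) is (a−1)/b = 22/8 ≈ 2.75.

λ̂_MAP = 2.75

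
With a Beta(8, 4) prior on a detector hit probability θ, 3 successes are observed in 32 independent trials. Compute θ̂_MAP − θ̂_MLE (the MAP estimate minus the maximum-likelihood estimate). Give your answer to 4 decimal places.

Posterior is Beta(11, 33); MAP = (11−1)/(44−2) = 10/42 ≈ 0.23810.
MLE ignores the prior: θ̂_MLE = k/n = 3/32 ≈ 0.09375.
Difference = 10/42 − 3/32 = 97/672 ≈ 0.1443.

MAP − MLE = 0.1443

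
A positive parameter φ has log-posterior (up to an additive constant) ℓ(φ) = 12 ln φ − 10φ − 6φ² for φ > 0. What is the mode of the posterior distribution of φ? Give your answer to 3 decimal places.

ℓ'(φ) = 12/φ − 10 − 12φ. Setting this to zero and multiplying by φ: 12φ² + 10φ − 12 = 0.
φ = (−10 + √(10² + 4·12·12)) / (2·12) = (−10 + √676) / 24 = (−10 + 26)/24 = 2/3.
ℓ''(φ) = −12/φ² − 12 < 0, confirming a maximum.

φ̂_MAP = 0.667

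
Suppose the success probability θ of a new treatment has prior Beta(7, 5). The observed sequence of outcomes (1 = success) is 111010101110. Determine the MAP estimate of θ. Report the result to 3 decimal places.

θ̂_MAP = 0.636

Prior: Beta(7, 5).
Data: 8 successes in 12 trials (from the sequence). The binomial likelihood contributes θ^8(1−θ)^4, so the posterior is Beta(7+8, 5+4) = Beta(15, 9).
For Beta(a, b) with a, b > 1 the mode is (a−1)/(a+b−2) = 14/22 ≈ 0.636.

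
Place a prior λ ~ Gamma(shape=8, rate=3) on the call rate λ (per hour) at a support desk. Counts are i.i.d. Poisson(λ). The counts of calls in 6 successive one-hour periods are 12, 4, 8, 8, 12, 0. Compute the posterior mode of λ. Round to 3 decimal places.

λ̂_MAP = 5.667

Σxᵢ = 12+4+8+8+12+0 = 44, with n = 6.
Posterior ∝ λ^7e^(−3λ) · λ^44e^(−6λ) = λ^51e^(−9λ), i.e. Gamma(shape=52, rate=9).
The mode of a Gamma(a, b) with a ≥ 1 (shape–rate) is (a−1)/b = 51/9 ≈ 5.667.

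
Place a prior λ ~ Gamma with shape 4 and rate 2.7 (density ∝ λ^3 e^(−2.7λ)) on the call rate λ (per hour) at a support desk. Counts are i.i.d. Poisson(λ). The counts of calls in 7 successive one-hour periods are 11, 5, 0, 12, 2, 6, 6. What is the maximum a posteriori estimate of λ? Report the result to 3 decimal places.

λ̂_MAP = 4.639

Σxᵢ = 11+5+0+12+2+6+6 = 42, with n = 7.
Posterior ∝ λ^3e^(−2.7λ) · λ^42e^(−7λ) = λ^45e^(−9.7λ), i.e. Gamma(shape=46, rate=9.7).
The mode of a Gamma(a, b) with a ≥ 1 (shape–rate) is (a−1)/b = 45/9.7 ≈ 4.639.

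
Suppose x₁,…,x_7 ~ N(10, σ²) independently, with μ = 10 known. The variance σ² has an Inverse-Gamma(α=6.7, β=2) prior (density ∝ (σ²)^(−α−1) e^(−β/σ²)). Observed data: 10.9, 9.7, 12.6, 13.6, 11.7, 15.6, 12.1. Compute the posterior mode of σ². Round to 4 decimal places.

σ̂²_MAP = 2.8250

Sum of squared deviations about the known mean: SS = (10.9−10)² + (9.7−10)² + (12.6−10)² + (13.6−10)² + (11.7−10)² + (15.6−10)² + (12.1−10)² = 59.28.
The Normal likelihood contributes (σ²)^(−n/2) exp(−SS/(2σ²)), so the posterior is Inverse-Gamma(α + n/2, β + SS/2) = Inverse-Gamma(10.2, 31.64).
The mode of Inverse-Gamma(a, b) is b/(a+1) = 31.64/11.2 ≈ 2.8250.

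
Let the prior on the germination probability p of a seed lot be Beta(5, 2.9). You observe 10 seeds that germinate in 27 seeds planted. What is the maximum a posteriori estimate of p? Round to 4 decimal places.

Prior: Beta(5, 2.9).
Data: 10 successes in 27 trials. The binomial likelihood contributes p^10(1−p)^17, so the posterior is Beta(5+10, 2.9+17) = Beta(15, 19.9).
For Beta(a, b) with a, b > 1 the mode is (a−1)/(a+b−2) = 14/32.9 ≈ 0.4255.

p̂_MAP = 0.4255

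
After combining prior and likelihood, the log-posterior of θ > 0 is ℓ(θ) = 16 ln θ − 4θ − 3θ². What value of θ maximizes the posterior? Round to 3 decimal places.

ℓ'(θ) = 16/θ − 4 − 6θ. Setting this to zero and multiplying by θ: 6θ² + 4θ − 16 = 0.
θ = (−4 + √(4² + 4·6·16)) / (2·6) = (−4 + √400) / 12 = (−4 + 20)/12 = 4/3.
ℓ''(θ) = −16/θ² − 6 < 0, confirming a maximum.

θ̂_MAP = 1.333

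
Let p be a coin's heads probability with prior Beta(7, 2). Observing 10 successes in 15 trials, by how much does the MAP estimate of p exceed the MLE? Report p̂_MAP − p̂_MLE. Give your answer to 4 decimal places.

MAP − MLE = 0.0606

Posterior is Beta(17, 7); MAP = (17−1)/(24−2) = 16/22 ≈ 0.72727.
MLE ignores the prior: p̂_MLE = k/n = 10/15 ≈ 0.66667.
Difference = 16/22 − 10/15 = 2/33 ≈ 0.0606.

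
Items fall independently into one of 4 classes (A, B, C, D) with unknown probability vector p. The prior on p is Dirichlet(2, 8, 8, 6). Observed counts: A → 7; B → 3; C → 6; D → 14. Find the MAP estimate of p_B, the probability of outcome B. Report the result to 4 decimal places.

The posterior is Dirichlet(αᵢ + nᵢ) = Dirichlet(9, 11, 14, 20).
For a Dirichlet(a₁,…,a_K) with all aᵢ > 1, the mode has j-th component (aⱼ − 1)/(Σaᵢ − K).
Here Σaᵢ = 54 and K = 4, so p_B = (11 − 1)/(54 − 4) = 10/50 ≈ 0.2000.

MAP estimate of p_B = 0.2000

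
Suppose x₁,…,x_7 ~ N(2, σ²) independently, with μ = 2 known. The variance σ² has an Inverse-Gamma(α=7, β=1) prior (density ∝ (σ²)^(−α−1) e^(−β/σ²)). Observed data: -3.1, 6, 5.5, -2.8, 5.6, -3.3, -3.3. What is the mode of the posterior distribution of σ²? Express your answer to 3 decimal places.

Sum of squared deviations about the known mean: SS = (-3.1−2)² + (6−2)² + (5.5−2)² + (-2.8−2)² + (5.6−2)² + (-3.3−2)² + (-3.3−2)² = 146.44.
The Normal likelihood contributes (σ²)^(−n/2) exp(−SS/(2σ²)), so the posterior is Inverse-Gamma(α + n/2, β + SS/2) = Inverse-Gamma(10.5, 74.22).
The mode of Inverse-Gamma(a, b) is b/(a+1) = 74.22/11.5 ≈ 6.454.

σ̂²_MAP = 6.454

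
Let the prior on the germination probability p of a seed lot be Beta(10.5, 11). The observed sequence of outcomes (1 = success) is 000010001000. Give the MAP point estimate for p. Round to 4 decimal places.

p̂_MAP = 0.3651

Prior: Beta(10.5, 11).
Data: 2 successes in 12 trials (from the sequence). The binomial likelihood contributes p^2(1−p)^10, so the posterior is Beta(10.5+2, 11+10) = Beta(12.5, 21).
For Beta(a, b) with a, b > 1 the mode is (a−1)/(a+b−2) = 11.5/31.5 ≈ 0.3651.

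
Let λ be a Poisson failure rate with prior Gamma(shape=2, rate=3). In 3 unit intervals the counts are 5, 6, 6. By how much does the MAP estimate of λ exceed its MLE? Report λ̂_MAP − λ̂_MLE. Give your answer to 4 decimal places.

MAP − MLE = -2.6667

Σxᵢ = 17. Posterior is Gamma(19, 6); MAP = (19−1)/6 = 18/6 ≈ 3.00000.
MLE = x̄ = 17/3 ≈ 5.66667.
Difference = 18/6 − 17/3 = -8/3 ≈ -2.6667.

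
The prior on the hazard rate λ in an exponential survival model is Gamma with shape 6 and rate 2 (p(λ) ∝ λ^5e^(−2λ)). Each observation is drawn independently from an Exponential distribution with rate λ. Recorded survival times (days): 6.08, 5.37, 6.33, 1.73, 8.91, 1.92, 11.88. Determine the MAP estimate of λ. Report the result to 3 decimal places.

λ̂_MAP = 0.271

The Exponential(rate=λ) likelihood is ∝ λ^n e^(−λΣtᵢ). Here n = 7 and Σtᵢ = 6.08 + 5.37 + 6.33 + 1.73 + 8.91 + 1.92 + 11.88 = 42.22.
Posterior ∝ λ^5e^(−2λ) · λ^7e^(−42.22λ) = λ^12e^(−44.22λ), i.e. Gamma(13, 44.22).
Mode = (a−1)/b = 12/44.22 ≈ 0.271.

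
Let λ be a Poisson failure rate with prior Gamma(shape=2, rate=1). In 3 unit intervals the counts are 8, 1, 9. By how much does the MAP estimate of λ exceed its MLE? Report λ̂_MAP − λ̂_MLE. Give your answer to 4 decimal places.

MAP − MLE = -1.2500

Σxᵢ = 18. Posterior is Gamma(20, 4); MAP = (20−1)/4 = 19/4 ≈ 4.75000.
MLE = x̄ = 18/3 ≈ 6.00000.
Difference = 19/4 − 18/3 = -5/4 ≈ -1.2500.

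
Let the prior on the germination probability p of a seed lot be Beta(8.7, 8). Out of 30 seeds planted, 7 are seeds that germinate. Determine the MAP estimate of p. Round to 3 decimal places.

p̂_MAP = 0.329

Prior: Beta(8.7, 8).
Data: 7 successes in 30 trials. The binomial likelihood contributes p^7(1−p)^23, so the posterior is Beta(8.7+7, 8+23) = Beta(15.7, 31).
For Beta(a, b) with a, b > 1 the mode is (a−1)/(a+b−2) = 14.7/44.7 ≈ 0.329.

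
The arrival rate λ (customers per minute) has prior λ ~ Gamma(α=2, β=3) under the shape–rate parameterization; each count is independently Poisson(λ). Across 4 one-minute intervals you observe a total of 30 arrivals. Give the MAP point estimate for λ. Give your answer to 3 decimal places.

λ̂_MAP = 4.429

Σxᵢ = 30, n = 4.
Posterior ∝ λe^(−3λ) · λ^30e^(−4λ) = λ^31e^(−7λ), i.e. Gamma(shape=32, rate=7).
The mode of a Gamma(a, b) with a ≥ 1 (shape–rate) is (a−1)/b = 31/7 ≈ 4.429.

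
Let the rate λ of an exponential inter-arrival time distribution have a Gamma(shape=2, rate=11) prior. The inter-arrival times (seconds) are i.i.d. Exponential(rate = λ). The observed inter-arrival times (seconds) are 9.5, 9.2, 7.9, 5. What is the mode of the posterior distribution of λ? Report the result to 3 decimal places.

The Exponential(rate=λ) likelihood is ∝ λ^n e^(−λΣtᵢ). Here n = 4 and Σtᵢ = 9.5 + 9.2 + 7.9 + 5 = 31.6.
Posterior ∝ λe^(−11λ) · λ^4e^(−31.6λ) = λ^5e^(−42.6λ), i.e. Gamma(6, 42.6).
Mode = (a−1)/b = 5/42.6 ≈ 0.117.

λ̂_MAP = 0.117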